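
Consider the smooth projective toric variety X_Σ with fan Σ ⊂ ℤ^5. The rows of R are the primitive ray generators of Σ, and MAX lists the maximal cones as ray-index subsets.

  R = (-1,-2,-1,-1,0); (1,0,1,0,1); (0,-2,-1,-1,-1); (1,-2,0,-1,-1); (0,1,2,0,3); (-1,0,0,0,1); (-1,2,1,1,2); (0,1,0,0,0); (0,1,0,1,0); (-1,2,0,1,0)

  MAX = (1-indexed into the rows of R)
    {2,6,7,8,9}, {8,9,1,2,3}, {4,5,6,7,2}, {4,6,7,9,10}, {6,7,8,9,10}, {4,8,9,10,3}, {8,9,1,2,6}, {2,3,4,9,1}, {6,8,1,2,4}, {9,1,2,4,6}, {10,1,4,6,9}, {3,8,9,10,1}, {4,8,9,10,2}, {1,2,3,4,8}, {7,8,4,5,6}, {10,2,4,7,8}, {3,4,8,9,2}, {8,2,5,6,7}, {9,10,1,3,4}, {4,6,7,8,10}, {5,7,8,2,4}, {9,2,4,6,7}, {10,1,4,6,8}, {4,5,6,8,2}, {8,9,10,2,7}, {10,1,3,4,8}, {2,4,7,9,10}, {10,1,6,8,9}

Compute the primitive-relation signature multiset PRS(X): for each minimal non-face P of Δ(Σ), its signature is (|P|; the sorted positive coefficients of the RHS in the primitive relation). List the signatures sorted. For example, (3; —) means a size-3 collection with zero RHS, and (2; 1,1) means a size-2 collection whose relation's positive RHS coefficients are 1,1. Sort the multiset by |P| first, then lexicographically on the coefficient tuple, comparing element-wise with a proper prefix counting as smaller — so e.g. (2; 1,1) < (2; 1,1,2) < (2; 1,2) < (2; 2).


Minimal non-faces — 14 found among 10 rays, 28 max cones:

  • {3,6}:  v_{3} + v_{6} = v_{1}  ⟹  sig = (2; 1)
  • {3,7}:  v_{3} + v_{7} = v_{6}  ⟹  sig = (2; 1)
  • {5,9}:  v_{5} + v_{9} = v_{2} + v_{7}  ⟹  sig = (2; 1,1)
  • {3,5}:  v_{3} + v_{5} = v_{2} + v_{4} + 2·v_{6} + v_{8}  ⟹  sig = (2; 1,1,1,2)
  • {1,5}:  v_{1} + v_{5} = v_{2} + v_{4} + 3·v_{6} + v_{8}  ⟹  sig = (2; 1,1,1,3)
  • {5,10}:  v_{5} + v_{10} = v_{4} + 2·v_{7} + v_{8}  ⟹  sig = (2; 1,1,2)
  • {1,7}:  v_{1} + v_{7} = 2·v_{6}  ⟹  sig = (2; 2)
  • {2,3,10}:  v_{2} + v_{3} + v_{10} = 0  ⟹  sig = (3; —)
  • {1,2,10}:  v_{1} + v_{2} + v_{10} = v_{6}  ⟹  sig = (3; 1)
  • {2,6,10}:  v_{2} + v_{6} + v_{10} = v_{7}  ⟹  sig = (3; 1)
  • {4,6,8,9}:  v_{4} + v_{6} + v_{8} + v_{9} = 0  ⟹  sig = (4; —)
  • {1,4,8,9}:  v_{1} + v_{4} + v_{8} + v_{9} = v_{3}  ⟹  sig = (4; 1)
  • {4,7,8,9}:  v_{4} + v_{7} + v_{8} + v_{9} = v_{2} + v_{10}  ⟹  sig = (4; 1,1)
  • {2,4,6,7,8}:  v_{2} + v_{4} + v_{6} + v_{7} + v_{8} = v_{5}  ⟹  sig = (5; 1)

Sorted signature multiset PRS(X):
    (2; 1)
    (2; 1)
    (2; 1,1)
    (2; 1,1,1,2)
    (2; 1,1,1,3)
    (2; 1,1,2)
    (2; 2)
    (3; —)
    (3; 1)
    (3; 1)
    (4; —)
    (4; 1)
    (4; 1,1)
    (5; 1)


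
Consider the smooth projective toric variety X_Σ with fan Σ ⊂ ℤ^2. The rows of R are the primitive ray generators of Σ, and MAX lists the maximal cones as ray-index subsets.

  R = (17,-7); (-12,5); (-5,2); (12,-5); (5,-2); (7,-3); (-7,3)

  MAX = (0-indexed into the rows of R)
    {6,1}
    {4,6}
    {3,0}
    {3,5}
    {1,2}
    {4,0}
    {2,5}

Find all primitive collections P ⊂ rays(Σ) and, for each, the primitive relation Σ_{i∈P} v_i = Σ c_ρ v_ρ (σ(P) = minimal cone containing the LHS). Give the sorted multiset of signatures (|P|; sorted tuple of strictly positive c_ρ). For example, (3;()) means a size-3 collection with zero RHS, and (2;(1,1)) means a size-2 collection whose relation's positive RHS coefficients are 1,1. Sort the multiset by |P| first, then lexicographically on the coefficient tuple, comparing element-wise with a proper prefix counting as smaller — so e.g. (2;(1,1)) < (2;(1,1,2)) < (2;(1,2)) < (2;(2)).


Δ(Σ) — 7 vertices, 14 min non-faces:

  P = {1,3}:  v_{1} + v_{3} = 0 — sig = (2;())
  P = {2,4}:  v_{2} + v_{4} = 0 — sig = (2;())
  P = {5,6}:  v_{5} + v_{6} = 0 — sig = (2;())
  P = {0,1}:  v_{0} + v_{1} = v_{4} — sig = (2;(1))
  P = {0,2}:  v_{0} + v_{2} = v_{3} — sig = (2;(1))
  P = {1,4}:  v_{1} + v_{4} = v_{6} — sig = (2;(1))
  P = {1,5}:  v_{1} + v_{5} = v_{2} — sig = (2;(1))
  P = {2,3}:  v_{2} + v_{3} = v_{5} — sig = (2;(1))
  P = {2,6}:  v_{2} + v_{6} = v_{1} — sig = (2;(1))
  P = {3,4}:  v_{3} + v_{4} = v_{0} — sig = (2;(1))
  P = {3,6}:  v_{3} + v_{6} = v_{4} — sig = (2;(1))
  P = {4,5}:  v_{4} + v_{5} = v_{3} — sig = (2;(1))
  P = {0,5}:  v_{0} + v_{5} = 2·v_{3} — sig = (2;(2))
  P = {0,6}:  v_{0} + v_{6} = 2·v_{4} — sig = (2;(2))

Sorted signature multiset PRS(X):
{ (2;()) ×3,  (2;(1)) ×9,  (2;(2)) ×2 }


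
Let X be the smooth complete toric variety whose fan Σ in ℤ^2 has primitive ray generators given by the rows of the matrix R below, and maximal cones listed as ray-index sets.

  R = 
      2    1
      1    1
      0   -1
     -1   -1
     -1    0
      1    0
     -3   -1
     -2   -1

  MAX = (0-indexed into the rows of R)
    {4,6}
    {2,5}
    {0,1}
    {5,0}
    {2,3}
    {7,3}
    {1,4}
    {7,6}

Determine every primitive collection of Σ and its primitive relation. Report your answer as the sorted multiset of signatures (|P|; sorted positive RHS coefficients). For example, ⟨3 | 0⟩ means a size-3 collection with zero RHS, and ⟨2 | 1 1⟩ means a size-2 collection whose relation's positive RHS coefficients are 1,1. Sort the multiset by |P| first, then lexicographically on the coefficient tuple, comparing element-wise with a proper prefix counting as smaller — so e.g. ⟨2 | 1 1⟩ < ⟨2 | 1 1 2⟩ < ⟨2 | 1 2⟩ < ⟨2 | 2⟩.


Minimal non-faces — 20 found among 8 rays, 8 max cones:

  • {0,7}:  v_{0} + v_{7} = 0  so sig = ⟨2 | 0⟩
  • {1,3}:  v_{1} + v_{3} = 0  so sig = ⟨2 | 0⟩
  • {4,5}:  v_{4} + v_{5} = 0  so sig = ⟨2 | 0⟩
  • {0,3}:  v_{0} + v_{3} = v_{5}  so sig = ⟨2 | 1⟩
  • {0,4}:  v_{0} + v_{4} = v_{1}  so sig = ⟨2 | 1⟩
  • {0,6}:  v_{0} + v_{6} = v_{4}  so sig = ⟨2 | 1⟩
  • {1,2}:  v_{1} + v_{2} = v_{5}  so sig = ⟨2 | 1⟩
  • {1,5}:  v_{1} + v_{5} = v_{0}  so sig = ⟨2 | 1⟩
  • {1,7}:  v_{1} + v_{7} = v_{4}  so sig = ⟨2 | 1⟩
  • {2,4}:  v_{2} + v_{4} = v_{3}  so sig = ⟨2 | 1⟩
  • {3,4}:  v_{3} + v_{4} = v_{7}  so sig = ⟨2 | 1⟩
  • {3,5}:  v_{3} + v_{5} = v_{2}  so sig = ⟨2 | 1⟩
  • {4,7}:  v_{4} + v_{7} = v_{6}  so sig = ⟨2 | 1⟩
  • {5,6}:  v_{5} + v_{6} = v_{7}  so sig = ⟨2 | 1⟩
  • {5,7}:  v_{5} + v_{7} = v_{3}  so sig = ⟨2 | 1⟩
  • {2,6}:  v_{2} + v_{6} = v_{3} + v_{7}  so sig = ⟨2 | 1 1⟩
  • {0,2}:  v_{0} + v_{2} = 2·v_{5}  so sig = ⟨2 | 2⟩
  • {1,6}:  v_{1} + v_{6} = 2·v_{4}  so sig = ⟨2 | 2⟩
  • {2,7}:  v_{2} + v_{7} = 2·v_{3}  so sig = ⟨2 | 2⟩
  • {3,6}:  v_{3} + v_{6} = 2·v_{7}  so sig = ⟨2 | 2⟩

Hence PRS(X_Σ) =
    |P|=2: 20 collections, coeffs (), (), (), (1), (1), (1), (1), (1), (1), (1), (1), (1), (1), (1), (1), (1,1), (2), (2), (2), (2)


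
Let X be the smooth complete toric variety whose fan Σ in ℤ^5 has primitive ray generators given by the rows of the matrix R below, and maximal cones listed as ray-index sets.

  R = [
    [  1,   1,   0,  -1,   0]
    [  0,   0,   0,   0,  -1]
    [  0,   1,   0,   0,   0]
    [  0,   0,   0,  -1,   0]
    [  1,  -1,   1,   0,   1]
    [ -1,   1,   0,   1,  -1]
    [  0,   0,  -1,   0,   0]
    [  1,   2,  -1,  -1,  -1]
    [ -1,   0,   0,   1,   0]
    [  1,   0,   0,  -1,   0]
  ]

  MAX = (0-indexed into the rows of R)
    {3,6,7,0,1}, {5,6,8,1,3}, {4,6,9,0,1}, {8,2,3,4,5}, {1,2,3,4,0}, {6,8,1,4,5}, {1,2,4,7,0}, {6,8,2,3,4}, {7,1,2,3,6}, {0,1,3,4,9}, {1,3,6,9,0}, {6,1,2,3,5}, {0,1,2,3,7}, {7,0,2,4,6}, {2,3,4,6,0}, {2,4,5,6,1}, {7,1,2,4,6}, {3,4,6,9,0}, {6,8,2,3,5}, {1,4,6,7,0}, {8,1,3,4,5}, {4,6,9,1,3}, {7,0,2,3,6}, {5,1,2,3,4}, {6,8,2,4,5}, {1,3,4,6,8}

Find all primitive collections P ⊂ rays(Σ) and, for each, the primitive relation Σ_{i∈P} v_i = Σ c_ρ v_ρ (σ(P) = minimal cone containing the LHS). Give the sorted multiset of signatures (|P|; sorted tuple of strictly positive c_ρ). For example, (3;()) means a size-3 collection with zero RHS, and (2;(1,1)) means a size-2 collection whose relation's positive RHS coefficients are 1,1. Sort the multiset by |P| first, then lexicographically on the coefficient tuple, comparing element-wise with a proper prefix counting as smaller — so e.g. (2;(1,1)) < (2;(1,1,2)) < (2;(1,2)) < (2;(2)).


Minimal non-faces — 14 found among 10 rays, 26 max cones:

  P={8,9}:  v_{8} + v_{9} = 0  ⟹  sig = (2;())
  P={0,8}:  v_{0} + v_{8} = v_{2}  ⟹  sig = (2;(1))
  P={2,9}:  v_{2} + v_{9} = v_{0}  ⟹  sig = (2;(1))
  P={5,9}:  v_{5} + v_{9} = v_{1} + v_{2}  ⟹  sig = (2;(1,1))
  P={7,8}:  v_{7} + v_{8} = v_{1} + 2·v_{2} + v_{6}  ⟹  sig = (2;(1,1,2))
  P={7,9}:  v_{7} + v_{9} = 2·v_{0} + v_{1} + v_{6}  ⟹  sig = (2;(1,1,2))
  P={0,5}:  v_{0} + v_{5} = v_{1} + 2·v_{2}  ⟹  sig = (2;(1,2))
  P={5,7}:  v_{5} + v_{7} = 2·v_{1} + 3·v_{2} + v_{6}  ⟹  sig = (2;(1,2,3))
  P={1,2,8}:  v_{1} + v_{2} + v_{8} = v_{5}  ⟹  sig = (3;(1))
  P={3,4,7}:  v_{3} + v_{4} + v_{7} = v_{0} + v_{9}  ⟹  sig = (3;(1,1))
  P={3,4,5,6}:  v_{3} + v_{4} + v_{5} + v_{6} = 0  ⟹  sig = (4;())
  P={0,1,2,6}:  v_{0} + v_{1} + v_{2} + v_{6} = v_{7}  ⟹  sig = (4;(1))
  P={1,2,3,4,6}:  v_{1} + v_{2} + v_{3} + v_{4} + v_{6} = v_{9}  ⟹  sig = (5;(1))
  P={0,1,3,4,6}:  v_{0} + v_{1} + v_{3} + v_{4} + v_{6} = 2·v_{9}  ⟹  sig = (5;(2))

Signatures (|P|; sorted positive RHS coefficients), sorted:
    |P|=2: 8 collections, coeffs (), (1), (1), (1,1), (1,1,2), (1,1,2), (1,2), (1,2,3)
    |P|=3: 2 collections, coeffs (1), (1,1)
    |P|=4: 2 collections, coeffs (), (1)
    |P|=5: 2 collections, coeffs (1), (2)


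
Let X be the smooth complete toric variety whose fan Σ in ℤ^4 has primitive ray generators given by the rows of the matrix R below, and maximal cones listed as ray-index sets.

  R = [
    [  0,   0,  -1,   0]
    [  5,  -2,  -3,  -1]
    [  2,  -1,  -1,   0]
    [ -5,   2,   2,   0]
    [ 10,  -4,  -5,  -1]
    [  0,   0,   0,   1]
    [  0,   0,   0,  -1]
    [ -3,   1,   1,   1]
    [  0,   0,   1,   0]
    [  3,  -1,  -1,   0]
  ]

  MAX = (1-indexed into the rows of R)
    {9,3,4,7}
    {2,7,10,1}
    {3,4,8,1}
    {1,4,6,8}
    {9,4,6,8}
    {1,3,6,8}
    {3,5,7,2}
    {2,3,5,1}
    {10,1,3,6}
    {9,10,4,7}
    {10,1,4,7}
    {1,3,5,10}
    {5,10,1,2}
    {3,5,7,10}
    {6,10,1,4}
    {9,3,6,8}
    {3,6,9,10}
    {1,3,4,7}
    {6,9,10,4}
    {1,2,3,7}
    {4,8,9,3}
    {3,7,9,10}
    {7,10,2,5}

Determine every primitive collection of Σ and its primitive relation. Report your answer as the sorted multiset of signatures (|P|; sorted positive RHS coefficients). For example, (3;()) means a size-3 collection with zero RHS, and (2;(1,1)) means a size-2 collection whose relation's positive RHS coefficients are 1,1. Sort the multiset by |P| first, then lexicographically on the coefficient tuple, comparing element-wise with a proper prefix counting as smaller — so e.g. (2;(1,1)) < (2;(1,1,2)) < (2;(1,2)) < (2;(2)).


|primitive collections| = 17. Relations:

  • {1,9}:  v_{1} + v_{9} = 0  so sig = (2;())
  • {6,7}:  v_{6} + v_{7} = 0  so sig = (2;())
  • {4,5}:  v_{4} + v_{5} = v_{2}  so sig = (2;(1))
  • {8,10}:  v_{8} + v_{10} = v_{6}  so sig = (2;(1))
  • {2,4}:  v_{2} + v_{4} = v_{1} + v_{7}  so sig = (2;(1,1))
  • {2,8}:  v_{2} + v_{8} = v_{1} + v_{3}  so sig = (2;(1,1))
  • {7,8}:  v_{7} + v_{8} = v_{3} + v_{4}  so sig = (2;(1,1))
  • {2,6}:  v_{2} + v_{6} = v_{1} + v_{3} + v_{10}  so sig = (2;(1,1,1))
  • {2,9}:  v_{2} + v_{9} = v_{3} + v_{7} + v_{10}  so sig = (2;(1,1,1))
  • {5,8}:  v_{5} + v_{8} = v_{1} + 2·v_{3} + v_{10}  so sig = (2;(1,1,2))
  • {5,6}:  v_{5} + v_{6} = v_{1} + 2·v_{3} + 2·v_{10}  so sig = (2;(1,2,2))
  • {5,9}:  v_{5} + v_{9} = 2·v_{3} + v_{7} + 2·v_{10}  so sig = (2;(1,2,2))
  • {3,4,10}:  v_{3} + v_{4} + v_{10} = 0  so sig = (3;())
  • {2,3,10}:  v_{2} + v_{3} + v_{10} = v_{5}  so sig = (3;(1))
  • {3,4,6}:  v_{3} + v_{4} + v_{6} = v_{8}  so sig = (3;(1))
  • {1,5,7}:  v_{1} + v_{5} + v_{7} = 2·v_{2}  so sig = (3;(2))
  • {1,3,7,10}:  v_{1} + v_{3} + v_{7} + v_{10} = v_{2}  so sig = (4;(1))

Signatures (|P|; sorted positive RHS coefficients), sorted:
[(2;()), (2;()), (2;(1)), (2;(1)), (2;(1,1)), (2;(1,1)), (2;(1,1)), (2;(1,1,1)), (2;(1,1,1)), (2;(1,1,2)), (2;(1,2,2)), (2;(1,2,2)), (3;()), (3;(1)), (3;(1)), (3;(2)), (4;(1))]


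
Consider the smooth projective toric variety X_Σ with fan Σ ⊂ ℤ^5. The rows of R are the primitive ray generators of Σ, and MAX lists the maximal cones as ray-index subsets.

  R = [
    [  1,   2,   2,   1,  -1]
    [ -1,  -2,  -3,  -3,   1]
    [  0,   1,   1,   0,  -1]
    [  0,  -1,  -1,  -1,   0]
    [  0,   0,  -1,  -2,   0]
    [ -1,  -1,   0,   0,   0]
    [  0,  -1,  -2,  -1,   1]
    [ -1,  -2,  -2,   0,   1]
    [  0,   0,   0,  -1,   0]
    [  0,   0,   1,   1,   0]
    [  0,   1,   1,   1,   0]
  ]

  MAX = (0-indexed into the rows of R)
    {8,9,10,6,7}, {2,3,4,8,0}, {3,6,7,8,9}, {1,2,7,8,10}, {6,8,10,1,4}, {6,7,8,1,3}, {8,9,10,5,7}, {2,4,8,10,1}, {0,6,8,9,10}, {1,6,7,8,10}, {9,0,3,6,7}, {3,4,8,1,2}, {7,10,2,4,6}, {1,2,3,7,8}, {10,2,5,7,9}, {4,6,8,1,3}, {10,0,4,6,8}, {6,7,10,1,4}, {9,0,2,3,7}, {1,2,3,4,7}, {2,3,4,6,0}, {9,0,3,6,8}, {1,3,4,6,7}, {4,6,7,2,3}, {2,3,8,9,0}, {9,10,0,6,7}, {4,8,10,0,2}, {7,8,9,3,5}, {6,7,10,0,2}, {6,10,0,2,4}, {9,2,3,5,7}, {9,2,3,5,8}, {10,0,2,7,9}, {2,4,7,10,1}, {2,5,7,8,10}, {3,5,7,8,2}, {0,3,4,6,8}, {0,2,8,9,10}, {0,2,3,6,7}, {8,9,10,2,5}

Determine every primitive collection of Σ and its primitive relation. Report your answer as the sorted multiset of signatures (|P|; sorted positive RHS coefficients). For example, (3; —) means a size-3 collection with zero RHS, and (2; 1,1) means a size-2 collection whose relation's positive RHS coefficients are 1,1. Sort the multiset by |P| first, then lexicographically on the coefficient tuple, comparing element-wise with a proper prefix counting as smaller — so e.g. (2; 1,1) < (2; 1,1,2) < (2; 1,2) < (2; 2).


Primitive collections (15):

  • {3,10}:  v_{3} + v_{10} = 0  ⇒ sig = (2; —)
  • {0,1}:  v_{0} + v_{1} = v_{4}  ⇒ sig = (2; 1)
  • {4,9}:  v_{4} + v_{9} = v_{8}  ⇒ sig = (2; 1)
  • {0,5}:  v_{0} + v_{5} = v_{2} + v_{9}  ⇒ sig = (2; 1,1)
  • {5,6}:  v_{5} + v_{6} = v_{7} + v_{8}  ⇒ sig = (2; 1,1)
  • {4,5}:  v_{4} + v_{5} = v_{2} + v_{7} + 2·v_{8}  ⇒ sig = (2; 1,1,2)
  • {1,9}:  v_{1} + v_{9} = v_{7} + 2·v_{8}  ⇒ sig = (2; 1,2)
  • {1,5}:  v_{1} + v_{5} = v_{2} + 2·v_{7} + 3·v_{8}  ⇒ sig = (2; 1,2,3)
  • {0,7,8}:  v_{0} + v_{7} + v_{8} = 0  ⇒ sig = (3; —)
  • {2,6,9}:  v_{2} + v_{6} + v_{9} = 0  ⇒ sig = (3; —)
  • {2,6,8}:  v_{2} + v_{6} + v_{8} = v_{4}  ⇒ sig = (3; 1)
  • {4,7,8}:  v_{4} + v_{7} + v_{8} = v_{1}  ⇒ sig = (3; 1)
  • {0,4,7}:  v_{0} + v_{4} + v_{7} = v_{2} + v_{6}  ⇒ sig = (3; 1,1)
  • {1,2,6}:  v_{1} + v_{2} + v_{6} = 2·v_{4} + v_{7}  ⇒ sig = (3; 1,2)
  • {2,7,8,9}:  v_{2} + v_{7} + v_{8} + v_{9} = v_{5}  ⇒ sig = (4; 1)

Signatures (|P|; sorted positive RHS coefficients), sorted:
{ (2; —),  (2; 1) ×2,  (2; 1,1) ×2,  (2; 1,1,2),  (2; 1,2),  (2; 1,2,3),  (3; —) ×2,  (3; 1) ×2,  (3; 1,1),  (3; 1,2),  (4; 1) }


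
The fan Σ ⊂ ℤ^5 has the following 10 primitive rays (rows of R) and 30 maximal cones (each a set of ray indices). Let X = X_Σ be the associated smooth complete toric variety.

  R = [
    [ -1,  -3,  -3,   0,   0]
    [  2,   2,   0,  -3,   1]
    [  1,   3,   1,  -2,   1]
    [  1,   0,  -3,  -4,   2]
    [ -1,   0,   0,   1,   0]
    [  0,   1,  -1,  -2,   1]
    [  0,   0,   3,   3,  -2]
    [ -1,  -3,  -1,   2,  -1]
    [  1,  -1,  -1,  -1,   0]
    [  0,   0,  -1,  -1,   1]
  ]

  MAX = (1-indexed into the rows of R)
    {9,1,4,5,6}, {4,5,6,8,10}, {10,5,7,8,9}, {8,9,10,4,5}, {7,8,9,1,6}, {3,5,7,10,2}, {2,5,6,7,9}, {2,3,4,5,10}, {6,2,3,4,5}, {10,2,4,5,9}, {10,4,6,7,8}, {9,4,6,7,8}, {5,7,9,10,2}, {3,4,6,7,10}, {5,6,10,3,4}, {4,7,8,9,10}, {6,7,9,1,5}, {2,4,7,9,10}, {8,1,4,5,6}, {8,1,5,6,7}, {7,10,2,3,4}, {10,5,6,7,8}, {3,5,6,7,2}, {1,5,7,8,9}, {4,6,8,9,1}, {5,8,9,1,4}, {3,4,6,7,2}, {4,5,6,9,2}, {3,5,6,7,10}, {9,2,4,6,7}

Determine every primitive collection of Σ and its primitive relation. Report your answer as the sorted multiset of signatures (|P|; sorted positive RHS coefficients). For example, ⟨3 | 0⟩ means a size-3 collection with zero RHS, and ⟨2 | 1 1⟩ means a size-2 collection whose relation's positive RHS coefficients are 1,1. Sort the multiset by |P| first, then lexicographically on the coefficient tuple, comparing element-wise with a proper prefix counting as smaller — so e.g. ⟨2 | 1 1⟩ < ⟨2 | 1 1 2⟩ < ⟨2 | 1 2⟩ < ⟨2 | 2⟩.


11 minimal non-faces of Δ(Σ) (on 10 rays):

  {3,8}:  v_{3} + v_{8} = 0  ⟹  sig = ⟨2 | 0⟩
  {2,8}:  v_{2} + v_{8} = v_{9}  ⟹  sig = ⟨2 | 1⟩
  {3,9}:  v_{3} + v_{9} = v_{2}  ⟹  sig = ⟨2 | 1⟩
  {1,3}:  v_{1} + v_{3} = v_{5} + v_{6} + v_{9}  ⟹  sig = ⟨2 | 1 1 1⟩
  {1,10}:  v_{1} + v_{10} = v_{4} + v_{5} + v_{8}  ⟹  sig = ⟨2 | 1 1 1⟩
  {1,2}:  v_{1} + v_{2} = v_{5} + v_{6} + 2·v_{9}  ⟹  sig = ⟨2 | 1 1 2⟩
  {4,5,7}:  v_{4} + v_{5} + v_{7} = 0  ⟹  sig = ⟨3 | 0⟩
  {6,9,10}:  v_{6} + v_{9} + v_{10} = v_{4}  ⟹  sig = ⟨3 | 1⟩
  {2,6,10}:  v_{2} + v_{6} + v_{10} = v_{3} + v_{4}  ⟹  sig = ⟨3 | 1 1⟩
  {1,4,7}:  v_{1} + v_{4} + v_{7} = v_{6} + v_{8} + v_{9}  ⟹  sig = ⟨3 | 1 1 1⟩
  {5,6,8,9}:  v_{5} + v_{6} + v_{8} + v_{9} = v_{1}  ⟹  sig = ⟨4 | 1⟩

so the primitive-relation signature multiset is
    ⟨2 | 0⟩
    ⟨2 | 1⟩
    ⟨2 | 1⟩
    ⟨2 | 1 1 1⟩
    ⟨2 | 1 1 1⟩
    ⟨2 | 1 1 2⟩
    ⟨3 | 0⟩
    ⟨3 | 1⟩
    ⟨3 | 1 1⟩
    ⟨3 | 1 1 1⟩
    ⟨4 | 1⟩


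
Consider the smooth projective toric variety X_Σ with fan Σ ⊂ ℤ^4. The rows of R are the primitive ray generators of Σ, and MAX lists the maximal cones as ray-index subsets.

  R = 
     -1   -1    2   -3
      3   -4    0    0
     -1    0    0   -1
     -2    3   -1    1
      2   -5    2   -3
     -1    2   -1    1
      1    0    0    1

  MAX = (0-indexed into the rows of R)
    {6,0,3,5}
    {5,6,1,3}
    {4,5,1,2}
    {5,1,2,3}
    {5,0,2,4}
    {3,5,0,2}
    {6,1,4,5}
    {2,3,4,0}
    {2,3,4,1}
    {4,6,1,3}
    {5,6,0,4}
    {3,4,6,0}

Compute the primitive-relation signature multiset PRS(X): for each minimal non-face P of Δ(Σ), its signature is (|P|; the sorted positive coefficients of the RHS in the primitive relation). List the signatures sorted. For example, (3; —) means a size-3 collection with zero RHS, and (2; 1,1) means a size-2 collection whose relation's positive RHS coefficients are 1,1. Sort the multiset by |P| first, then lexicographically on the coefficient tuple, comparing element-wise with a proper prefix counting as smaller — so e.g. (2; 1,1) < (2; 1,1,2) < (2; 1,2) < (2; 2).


Σ has 3 primitive collections:

  P = {2,6}:  v_{2} + v_{6} = 0 ; sig = (2; —)
  P = {0,1}:  v_{0} + v_{1} = v_{4} ; sig = (2; 1)
  P = {3,4,5}:  v_{3} + v_{4} + v_{5} = v_{2} ; sig = (3; 1)

Signatures (|P|; sorted positive RHS coefficients), sorted:
{ (2; —),  (2; 1),  (3; 1) }


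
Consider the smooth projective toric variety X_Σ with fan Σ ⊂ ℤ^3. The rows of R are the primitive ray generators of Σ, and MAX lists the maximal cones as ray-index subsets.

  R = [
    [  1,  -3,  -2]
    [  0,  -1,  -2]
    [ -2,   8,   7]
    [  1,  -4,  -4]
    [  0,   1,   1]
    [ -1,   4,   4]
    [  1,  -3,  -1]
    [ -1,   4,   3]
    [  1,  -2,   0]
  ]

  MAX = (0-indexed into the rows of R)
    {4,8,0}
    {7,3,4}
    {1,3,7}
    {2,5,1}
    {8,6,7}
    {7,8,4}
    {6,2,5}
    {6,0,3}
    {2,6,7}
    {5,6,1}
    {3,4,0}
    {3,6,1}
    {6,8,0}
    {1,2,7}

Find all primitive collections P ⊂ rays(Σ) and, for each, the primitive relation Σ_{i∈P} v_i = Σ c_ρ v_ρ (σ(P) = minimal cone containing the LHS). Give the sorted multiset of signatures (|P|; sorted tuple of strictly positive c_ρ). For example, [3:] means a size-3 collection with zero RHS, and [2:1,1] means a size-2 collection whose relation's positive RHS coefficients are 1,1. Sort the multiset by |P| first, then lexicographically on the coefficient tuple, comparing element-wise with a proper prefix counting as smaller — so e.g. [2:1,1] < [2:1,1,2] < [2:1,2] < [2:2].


18 minimal non-faces of Δ(Σ) (on 9 rays):

  P = {3,5}:  v_{3} + v_{5} = 0  ⟹  sig = [2:]
  P = {0,1}:  v_{0} + v_{1} = v_{3}  ⟹  sig = [2:1]
  P = {0,7}:  v_{0} + v_{7} = v_{4}  ⟹  sig = [2:1]
  P = {1,8}:  v_{1} + v_{8} = v_{0}  ⟹  sig = [2:1]
  P = {2,3}:  v_{2} + v_{3} = v_{7}  ⟹  sig = [2:1]
  P = {4,6}:  v_{4} + v_{6} = v_{8}  ⟹  sig = [2:1]
  P = {5,7}:  v_{5} + v_{7} = v_{2}  ⟹  sig = [2:1]
  P = {0,5}:  v_{0} + v_{5} = v_{6} + v_{7}  ⟹  sig = [2:1,1]
  P = {1,4}:  v_{1} + v_{4} = v_{3} + v_{7}  ⟹  sig = [2:1,1]
  P = {0,2}:  v_{0} + v_{2} = v_{6} + 2·v_{7}  ⟹  sig = [2:1,2]
  P = {4,5}:  v_{4} + v_{5} = v_{6} + 2·v_{7}  ⟹  sig = [2:1,2]
  P = {2,4}:  v_{2} + v_{4} = v_{6} + 3·v_{7}  ⟹  sig = [2:1,3]
  P = {3,8}:  v_{3} + v_{8} = 2·v_{0}  ⟹  sig = [2:2]
  P = {5,8}:  v_{5} + v_{8} = 2·v_{6} + 2·v_{7}  ⟹  sig = [2:2,2]
  P = {2,8}:  v_{2} + v_{8} = 2·v_{6} + 3·v_{7}  ⟹  sig = [2:2,3]
  P = {1,6,7}:  v_{1} + v_{6} + v_{7} = 0  ⟹  sig = [3:]
  P = {1,2,6}:  v_{1} + v_{2} + v_{6} = v_{5}  ⟹  sig = [3:1]
  P = {3,6,7}:  v_{3} + v_{6} + v_{7} = v_{0}  ⟹  sig = [3:1]

Hence PRS(X_Σ) =
    |P|=2: 15 collections, coeffs (), (1), (1), (1), (1), (1), (1), (1,1), (1,1), (1,2), (1,2), (1,3), (2), (2,2), (2,3)
    |P|=3: 3 collections, coeffs (), (1), (1)


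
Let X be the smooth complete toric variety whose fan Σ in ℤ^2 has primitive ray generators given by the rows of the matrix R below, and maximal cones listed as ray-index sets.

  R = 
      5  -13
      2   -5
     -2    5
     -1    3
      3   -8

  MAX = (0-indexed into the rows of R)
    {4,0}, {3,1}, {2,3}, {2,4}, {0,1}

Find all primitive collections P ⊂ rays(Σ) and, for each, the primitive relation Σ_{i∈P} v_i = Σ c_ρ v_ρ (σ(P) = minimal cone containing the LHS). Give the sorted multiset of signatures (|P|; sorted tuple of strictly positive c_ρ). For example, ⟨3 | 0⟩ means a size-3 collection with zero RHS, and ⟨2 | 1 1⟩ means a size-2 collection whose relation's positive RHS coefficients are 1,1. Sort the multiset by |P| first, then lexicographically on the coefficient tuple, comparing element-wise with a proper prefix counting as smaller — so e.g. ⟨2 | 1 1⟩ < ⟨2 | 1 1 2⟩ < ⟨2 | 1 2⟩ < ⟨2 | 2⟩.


5 minimal non-faces of Δ(Σ) (on 5 rays):

  P = {1,2}:  v_{1} + v_{2} = 0  ⇒ sig = ⟨2 | 0⟩
  P = {0,2}:  v_{0} + v_{2} = v_{4}  ⇒ sig = ⟨2 | 1⟩
  P = {1,4}:  v_{1} + v_{4} = v_{0}  ⇒ sig = ⟨2 | 1⟩
  P = {3,4}:  v_{3} + v_{4} = v_{1}  ⇒ sig = ⟨2 | 1⟩
  P = {0,3}:  v_{0} + v_{3} = 2·v_{1}  ⇒ sig = ⟨2 | 2⟩

Signatures (|P|; sorted positive RHS coefficients), sorted:
    |P|=2: 5 collections, coeffs (), (1), (1), (1), (2)


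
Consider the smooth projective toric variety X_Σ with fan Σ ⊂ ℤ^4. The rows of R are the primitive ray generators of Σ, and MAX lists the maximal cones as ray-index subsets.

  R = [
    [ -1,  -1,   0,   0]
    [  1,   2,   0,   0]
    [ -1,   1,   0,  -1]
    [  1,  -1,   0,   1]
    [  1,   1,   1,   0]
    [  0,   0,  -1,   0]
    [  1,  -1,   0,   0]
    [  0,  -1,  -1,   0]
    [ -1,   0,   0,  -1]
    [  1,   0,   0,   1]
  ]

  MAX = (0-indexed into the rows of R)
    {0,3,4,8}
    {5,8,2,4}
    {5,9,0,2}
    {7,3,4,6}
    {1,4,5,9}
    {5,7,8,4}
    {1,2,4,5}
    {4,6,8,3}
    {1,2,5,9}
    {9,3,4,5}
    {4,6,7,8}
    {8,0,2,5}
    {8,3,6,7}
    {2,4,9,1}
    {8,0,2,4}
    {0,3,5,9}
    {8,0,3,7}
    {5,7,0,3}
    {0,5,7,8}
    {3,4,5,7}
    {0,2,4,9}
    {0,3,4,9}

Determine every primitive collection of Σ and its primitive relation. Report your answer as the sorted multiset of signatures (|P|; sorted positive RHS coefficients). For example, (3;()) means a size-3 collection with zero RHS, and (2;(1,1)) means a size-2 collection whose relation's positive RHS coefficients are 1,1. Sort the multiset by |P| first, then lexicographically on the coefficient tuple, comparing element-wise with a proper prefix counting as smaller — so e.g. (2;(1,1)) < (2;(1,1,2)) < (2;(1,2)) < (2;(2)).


|primitive collections| = 18. Relations:

  P = {2,3}:  v_{2} + v_{3} = 0 ; sig = (2;())
  P = {8,9}:  v_{8} + v_{9} = 0 ; sig = (2;())
  P = {0,1}:  v_{0} + v_{1} = v_{2} + v_{9} ; sig = (2;(1,1))
  P = {2,7}:  v_{2} + v_{7} = v_{5} + v_{8} ; sig = (2;(1,1))
  P = {7,9}:  v_{7} + v_{9} = v_{3} + v_{5} ; sig = (2;(1,1))
  P = {1,3}:  v_{1} + v_{3} = v_{4} + v_{5} + v_{9} ; sig = (2;(1,1,1))
  P = {1,8}:  v_{1} + v_{8} = v_{2} + v_{4} + v_{5} ; sig = (2;(1,1,1))
  P = {2,6}:  v_{2} + v_{6} = v_{4} + v_{7} + v_{8} ; sig = (2;(1,1,1))
  P = {6,9}:  v_{6} + v_{9} = v_{3} + v_{4} + v_{7} ; sig = (2;(1,1,1))
  P = {1,6}:  v_{1} + v_{6} = 2·v_{4} + v_{5} + v_{7} ; sig = (2;(1,1,2))
  P = {1,7}:  v_{1} + v_{7} = v_{4} + 2·v_{5} ; sig = (2;(1,2))
  P = {5,6}:  v_{5} + v_{6} = v_{4} + 2·v_{7} ; sig = (2;(1,2))
  P = {0,6}:  v_{0} + v_{6} = 2·v_{3} + 2·v_{8} ; sig = (2;(2,2))
  P = {0,4,5}:  v_{0} + v_{4} + v_{5} = 0 ; sig = (3;())
  P = {3,5,8}:  v_{3} + v_{5} + v_{8} = v_{7} ; sig = (3;(1))
  P = {0,4,7}:  v_{0} + v_{4} + v_{7} = v_{3} + v_{8} ; sig = (3;(1,1))
  P = {2,4,5,9}:  v_{2} + v_{4} + v_{5} + v_{9} = v_{1} ; sig = (4;(1))
  P = {3,4,7,8}:  v_{3} + v_{4} + v_{7} + v_{8} = v_{6} ; sig = (4;(1))

Signatures (|P|; sorted positive RHS coefficients), sorted:
    (2;())
    (2;())
    (2;(1,1))
    (2;(1,1))
    (2;(1,1))
    (2;(1,1,1))
    (2;(1,1,1))
    (2;(1,1,1))
    (2;(1,1,1))
    (2;(1,1,2))
    (2;(1,2))
    (2;(1,2))
    (2;(2,2))
    (3;())
    (3;(1))
    (3;(1,1))
    (4;(1))
    (4;(1))


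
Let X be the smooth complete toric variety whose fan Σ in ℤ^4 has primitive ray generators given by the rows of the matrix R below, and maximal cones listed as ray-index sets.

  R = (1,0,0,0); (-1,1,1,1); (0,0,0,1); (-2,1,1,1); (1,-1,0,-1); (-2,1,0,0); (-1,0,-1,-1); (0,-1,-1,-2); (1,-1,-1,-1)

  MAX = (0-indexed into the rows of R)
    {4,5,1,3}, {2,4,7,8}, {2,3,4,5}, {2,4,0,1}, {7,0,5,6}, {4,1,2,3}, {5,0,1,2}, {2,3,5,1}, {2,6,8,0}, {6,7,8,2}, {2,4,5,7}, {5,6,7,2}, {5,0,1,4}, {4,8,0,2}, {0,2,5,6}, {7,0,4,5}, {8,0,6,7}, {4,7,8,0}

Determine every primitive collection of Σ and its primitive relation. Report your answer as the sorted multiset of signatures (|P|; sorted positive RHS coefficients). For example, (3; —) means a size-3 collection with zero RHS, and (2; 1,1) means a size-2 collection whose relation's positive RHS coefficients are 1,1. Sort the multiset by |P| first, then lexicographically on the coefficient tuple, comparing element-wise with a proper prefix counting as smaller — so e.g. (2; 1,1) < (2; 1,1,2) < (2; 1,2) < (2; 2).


|primitive collections| = 12. Relations:

  P = {1,8}:  v_{1} + v_{8} = 0  ⇒ sig = (2; —)
  P = {0,3}:  v_{0} + v_{3} = v_{1}  ⇒ sig = (2; 1)
  P = {1,6}:  v_{1} + v_{6} = v_{5}  ⇒ sig = (2; 1)
  P = {4,6}:  v_{4} + v_{6} = v_{7}  ⇒ sig = (2; 1)
  P = {5,8}:  v_{5} + v_{8} = v_{6}  ⇒ sig = (2; 1)
  P = {1,7}:  v_{1} + v_{7} = v_{4} + v_{5}  ⇒ sig = (2; 1,1)
  P = {3,8}:  v_{3} + v_{8} = v_{2} + v_{4} + v_{5}  ⇒ sig = (2; 1,1,1)
  P = {3,6}:  v_{3} + v_{6} = v_{2} + v_{4} + 2·v_{5}  ⇒ sig = (2; 1,1,2)
  P = {3,7}:  v_{3} + v_{7} = v_{2} + 2·v_{4} + 2·v_{5}  ⇒ sig = (2; 1,2,2)
  P = {0,2,7}:  v_{0} + v_{2} + v_{7} = v_{8}  ⇒ sig = (3; 1)
  P = {0,2,4,5}:  v_{0} + v_{2} + v_{4} + v_{5} = 0  ⇒ sig = (4; —)
  P = {1,2,4,5}:  v_{1} + v_{2} + v_{4} + v_{5} = v_{3}  ⇒ sig = (4; 1)

Signatures (|P|; sorted positive RHS coefficients), sorted:
    (2; —)
    (2; 1)
    (2; 1)
    (2; 1)
    (2; 1)
    (2; 1,1)
    (2; 1,1,1)
    (2; 1,1,2)
    (2; 1,2,2)
    (3; 1)
    (4; —)
    (4; 1)


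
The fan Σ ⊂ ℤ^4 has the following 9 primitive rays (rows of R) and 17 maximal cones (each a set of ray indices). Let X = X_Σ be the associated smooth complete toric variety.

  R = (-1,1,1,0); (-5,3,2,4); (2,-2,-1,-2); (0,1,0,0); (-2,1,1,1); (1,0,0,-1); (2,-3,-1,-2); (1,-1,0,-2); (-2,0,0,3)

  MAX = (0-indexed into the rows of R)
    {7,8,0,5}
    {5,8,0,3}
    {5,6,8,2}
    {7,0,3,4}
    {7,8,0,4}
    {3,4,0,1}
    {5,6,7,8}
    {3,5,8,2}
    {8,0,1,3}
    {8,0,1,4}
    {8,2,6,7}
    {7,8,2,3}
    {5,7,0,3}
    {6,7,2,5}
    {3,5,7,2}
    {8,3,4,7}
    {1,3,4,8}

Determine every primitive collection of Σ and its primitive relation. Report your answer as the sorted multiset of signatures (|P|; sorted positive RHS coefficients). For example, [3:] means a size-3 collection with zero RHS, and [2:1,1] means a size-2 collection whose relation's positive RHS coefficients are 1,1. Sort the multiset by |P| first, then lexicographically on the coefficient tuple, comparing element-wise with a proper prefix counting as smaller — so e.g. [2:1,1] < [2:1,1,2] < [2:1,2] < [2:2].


Primitive collections (14):

  P={0,2}:  v_{0} + v_{2} = v_{7}  →  sig = [2:1]
  P={3,6}:  v_{3} + v_{6} = v_{2}  →  sig = [2:1]
  P={4,5}:  v_{4} + v_{5} = v_{0}  →  sig = [2:1]
  P={1,6}:  v_{1} + v_{6} = v_{4} + v_{7} + v_{8}  →  sig = [2:1,1,1]
  P={1,2}:  v_{1} + v_{2} = v_{3} + v_{4} + v_{7} + v_{8}  →  sig = [2:1,1,1,1]
  P={0,6}:  v_{0} + v_{6} = v_{5} + 2·v_{7} + v_{8}  →  sig = [2:1,1,2]
  P={1,5}:  v_{1} + v_{5} = 2·v_{0} + v_{3} + v_{8}  →  sig = [2:1,1,2]
  P={2,4}:  v_{2} + v_{4} = v_{3} + 2·v_{7} + v_{8}  →  sig = [2:1,1,2]
  P={4,6}:  v_{4} + v_{6} = 2·v_{7} + v_{8}  →  sig = [2:1,2]
  P={1,7}:  v_{1} + v_{7} = 2·v_{4}  →  sig = [2:2]
  P={3,5,7,8}:  v_{3} + v_{5} + v_{7} + v_{8} = 0  →  sig = [4:]
  P={0,3,4,8}:  v_{0} + v_{3} + v_{4} + v_{8} = v_{1}  →  sig = [4:1]
  P={0,3,7,8}:  v_{0} + v_{3} + v_{7} + v_{8} = v_{4}  →  sig = [4:1]
  P={2,5,7,8}:  v_{2} + v_{5} + v_{7} + v_{8} = v_{6}  →  sig = [4:1]

Sorted signature multiset PRS(X):
{ [2:1] ×3,  [2:1,1,1],  [2:1,1,1,1],  [2:1,1,2] ×3,  [2:1,2],  [2:2],  [4:],  [4:1] ×3 }


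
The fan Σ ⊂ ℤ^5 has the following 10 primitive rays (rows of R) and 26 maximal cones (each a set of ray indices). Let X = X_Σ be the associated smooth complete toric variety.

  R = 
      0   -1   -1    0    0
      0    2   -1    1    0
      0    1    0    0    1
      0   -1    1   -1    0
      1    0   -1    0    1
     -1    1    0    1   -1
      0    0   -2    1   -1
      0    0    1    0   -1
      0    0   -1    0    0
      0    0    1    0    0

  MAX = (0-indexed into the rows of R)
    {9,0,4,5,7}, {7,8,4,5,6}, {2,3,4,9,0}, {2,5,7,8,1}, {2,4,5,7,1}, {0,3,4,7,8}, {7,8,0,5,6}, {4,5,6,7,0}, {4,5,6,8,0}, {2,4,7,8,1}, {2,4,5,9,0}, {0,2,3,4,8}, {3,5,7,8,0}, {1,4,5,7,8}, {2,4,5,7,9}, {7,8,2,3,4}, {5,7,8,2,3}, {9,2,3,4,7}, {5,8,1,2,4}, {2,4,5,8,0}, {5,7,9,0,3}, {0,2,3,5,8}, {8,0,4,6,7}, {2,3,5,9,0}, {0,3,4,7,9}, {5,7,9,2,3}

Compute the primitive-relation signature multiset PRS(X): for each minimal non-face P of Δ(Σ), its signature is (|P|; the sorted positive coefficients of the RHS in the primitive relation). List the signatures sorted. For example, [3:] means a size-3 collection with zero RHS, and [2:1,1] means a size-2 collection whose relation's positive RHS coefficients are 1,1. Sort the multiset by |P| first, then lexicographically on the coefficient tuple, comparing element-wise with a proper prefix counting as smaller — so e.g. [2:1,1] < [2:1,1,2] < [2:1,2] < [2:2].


Minimal non-faces — 12 found among 10 rays, 26 max cones:

  P={8,9}:  v_{8} + v_{9} = 0 — sig = [2:]
  P={0,1}:  v_{0} + v_{1} = v_{4} + v_{5} + v_{8} — sig = [2:1,1,1]
  P={1,3}:  v_{1} + v_{3} = v_{2} + v_{7} + v_{8} — sig = [2:1,1,1]
  P={2,6}:  v_{2} + v_{6} = v_{4} + v_{5} + v_{8} — sig = [2:1,1,1]
  P={3,6}:  v_{3} + v_{6} = v_{0} + v_{7} + v_{8} — sig = [2:1,1,1]
  P={1,9}:  v_{1} + v_{9} = v_{2} + v_{4} + v_{5} + v_{7} — sig = [2:1,1,1,1]
  P={6,9}:  v_{6} + v_{9} = v_{0} + v_{4} + v_{5} + v_{7} — sig = [2:1,1,1,1]
  P={1,6}:  v_{1} + v_{6} = 2·v_{4} + 2·v_{5} + v_{7} + 2·v_{8} — sig = [2:1,2,2,2]
  P={0,2,7}:  v_{0} + v_{2} + v_{7} = 0 — sig = [3:]
  P={3,4,5}:  v_{3} + v_{4} + v_{5} = 0 — sig = [3:]
  P={0,4,5,7,8}:  v_{0} + v_{4} + v_{5} + v_{7} + v_{8} = v_{6} — sig = [5:1]
  P={2,4,5,7,8}:  v_{2} + v_{4} + v_{5} + v_{7} + v_{8} = v_{1} — sig = [5:1]

Hence PRS(X_Σ) =
    [2:]
    [2:1,1,1]
    [2:1,1,1]
    [2:1,1,1]
    [2:1,1,1]
    [2:1,1,1,1]
    [2:1,1,1,1]
    [2:1,2,2,2]
    [3:]
    [3:]
    [5:1]
    [5:1]


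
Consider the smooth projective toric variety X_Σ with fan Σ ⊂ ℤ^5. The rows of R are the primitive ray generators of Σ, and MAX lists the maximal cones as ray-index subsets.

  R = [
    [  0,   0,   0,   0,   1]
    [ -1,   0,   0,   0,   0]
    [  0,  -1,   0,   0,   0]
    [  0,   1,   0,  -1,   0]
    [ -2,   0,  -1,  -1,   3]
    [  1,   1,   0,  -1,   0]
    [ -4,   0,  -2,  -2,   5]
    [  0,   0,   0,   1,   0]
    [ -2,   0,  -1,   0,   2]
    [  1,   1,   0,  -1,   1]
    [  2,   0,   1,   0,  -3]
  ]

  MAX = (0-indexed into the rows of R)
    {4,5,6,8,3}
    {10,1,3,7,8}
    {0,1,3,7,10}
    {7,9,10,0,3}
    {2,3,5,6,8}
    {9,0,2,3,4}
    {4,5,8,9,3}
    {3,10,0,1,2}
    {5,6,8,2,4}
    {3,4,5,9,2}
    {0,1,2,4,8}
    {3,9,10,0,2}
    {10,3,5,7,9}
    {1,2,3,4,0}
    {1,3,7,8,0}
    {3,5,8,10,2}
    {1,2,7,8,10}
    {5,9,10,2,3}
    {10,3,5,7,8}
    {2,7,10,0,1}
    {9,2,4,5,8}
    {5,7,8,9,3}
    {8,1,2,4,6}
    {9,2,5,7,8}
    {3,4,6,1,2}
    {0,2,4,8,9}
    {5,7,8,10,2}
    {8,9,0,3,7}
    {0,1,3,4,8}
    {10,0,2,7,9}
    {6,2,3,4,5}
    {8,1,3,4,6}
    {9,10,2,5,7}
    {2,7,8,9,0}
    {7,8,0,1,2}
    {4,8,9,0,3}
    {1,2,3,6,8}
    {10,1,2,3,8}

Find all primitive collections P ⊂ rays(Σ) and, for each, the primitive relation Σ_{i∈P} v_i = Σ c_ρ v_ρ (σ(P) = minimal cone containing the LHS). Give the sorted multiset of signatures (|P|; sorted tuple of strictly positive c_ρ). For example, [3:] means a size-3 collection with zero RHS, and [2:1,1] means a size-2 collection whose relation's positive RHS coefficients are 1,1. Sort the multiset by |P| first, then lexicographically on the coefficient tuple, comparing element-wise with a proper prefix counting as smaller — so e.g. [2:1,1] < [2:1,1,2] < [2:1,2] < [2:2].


15 collections generate NE(X_Σ); each relation:

  P={0,5}:  v_{0} + v_{5} = v_{9} ; sig = [2:1]
  P={1,5}:  v_{1} + v_{5} = v_{3} ; sig = [2:1]
  P={1,9}:  v_{1} + v_{9} = v_{0} + v_{3} ; sig = [2:1,1]
  P={4,7}:  v_{4} + v_{7} = v_{0} + v_{8} ; sig = [2:1,1]
  P={4,10}:  v_{4} + v_{10} = v_{2} + v_{3} ; sig = [2:1,1]
  P={6,7}:  v_{6} + v_{7} = v_{4} + v_{8} ; sig = [2:1,1]
  P={6,9}:  v_{6} + v_{9} = 2·v_{4} + v_{5} ; sig = [2:1,2]
  P={6,10}:  v_{6} + v_{10} = 2·v_{2} + 2·v_{3} + v_{8} ; sig = [2:1,2,2]
  P={0,6}:  v_{0} + v_{6} = 2·v_{4} ; sig = [2:2]
  P={0,8,10}:  v_{0} + v_{8} + v_{10} = 0 ; sig = [3:]
  P={2,3,7}:  v_{2} + v_{3} + v_{7} = 0 ; sig = [3:]
  P={8,9,10}:  v_{8} + v_{9} + v_{10} = v_{5} ; sig = [3:1]
  P={0,2,3,8}:  v_{0} + v_{2} + v_{3} + v_{8} = v_{4} ; sig = [4:1]
  P={2,3,4,8}:  v_{2} + v_{3} + v_{4} + v_{8} = v_{6} ; sig = [4:1]
  P={2,3,8,9}:  v_{2} + v_{3} + v_{8} + v_{9} = v_{4} + v_{5} ; sig = [4:1,1]

Sorted signature multiset PRS(X):
{ [2:1] ×2,  [2:1,1] ×4,  [2:1,2],  [2:1,2,2],  [2:2],  [3:] ×2,  [3:1],  [4:1] ×2,  [4:1,1] }


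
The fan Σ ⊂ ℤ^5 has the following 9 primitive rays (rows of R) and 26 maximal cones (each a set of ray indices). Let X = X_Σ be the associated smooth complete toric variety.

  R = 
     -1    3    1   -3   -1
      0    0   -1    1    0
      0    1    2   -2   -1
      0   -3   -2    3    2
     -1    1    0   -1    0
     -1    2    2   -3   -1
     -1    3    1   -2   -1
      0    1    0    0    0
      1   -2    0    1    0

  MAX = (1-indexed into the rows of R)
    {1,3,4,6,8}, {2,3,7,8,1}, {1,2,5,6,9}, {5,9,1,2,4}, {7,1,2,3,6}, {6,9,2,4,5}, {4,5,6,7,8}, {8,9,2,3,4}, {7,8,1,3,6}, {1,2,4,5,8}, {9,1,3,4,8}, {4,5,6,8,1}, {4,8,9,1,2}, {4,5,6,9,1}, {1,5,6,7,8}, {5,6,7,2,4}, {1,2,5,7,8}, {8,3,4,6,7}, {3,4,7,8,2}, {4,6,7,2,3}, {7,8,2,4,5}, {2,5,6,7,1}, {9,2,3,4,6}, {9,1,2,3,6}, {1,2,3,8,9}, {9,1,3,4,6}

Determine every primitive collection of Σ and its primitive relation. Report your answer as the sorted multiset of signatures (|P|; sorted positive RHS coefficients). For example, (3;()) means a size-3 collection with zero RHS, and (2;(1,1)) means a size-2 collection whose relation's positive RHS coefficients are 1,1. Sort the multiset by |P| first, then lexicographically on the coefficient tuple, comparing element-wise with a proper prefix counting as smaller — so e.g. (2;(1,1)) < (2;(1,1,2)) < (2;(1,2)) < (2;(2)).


Minimal non-faces — 8 found among 9 rays, 26 max cones:

  P={3,5}:  v_{3} + v_{5} = v_{6}  →  sig = (2;(1))
  P={7,9}:  v_{7} + v_{9} = v_{2} + v_{3}  →  sig = (2;(1,1))
  P={5,8,9}:  v_{5} + v_{8} + v_{9} = 0  →  sig = (3;())
  P={2,6,8}:  v_{2} + v_{6} + v_{8} = v_{7}  →  sig = (3;(1))
  P={6,8,9}:  v_{6} + v_{8} + v_{9} = v_{3}  →  sig = (3;(1))
  P={1,4,7}:  v_{1} + v_{4} + v_{7} = 2·v_{5} + v_{8}  →  sig = (3;(1,2))
  P={1,2,3,4}:  v_{1} + v_{2} + v_{3} + v_{4} = v_{5}  →  sig = (4;(1))
  P={1,2,4,6}:  v_{1} + v_{2} + v_{4} + v_{6} = 2·v_{5}  →  sig = (4;(2))

Hence PRS(X_Σ) =
    (2;(1))
    (2;(1,1))
    (3;())
    (3;(1))
    (3;(1))
    (3;(1,2))
    (4;(1))
    (4;(2))


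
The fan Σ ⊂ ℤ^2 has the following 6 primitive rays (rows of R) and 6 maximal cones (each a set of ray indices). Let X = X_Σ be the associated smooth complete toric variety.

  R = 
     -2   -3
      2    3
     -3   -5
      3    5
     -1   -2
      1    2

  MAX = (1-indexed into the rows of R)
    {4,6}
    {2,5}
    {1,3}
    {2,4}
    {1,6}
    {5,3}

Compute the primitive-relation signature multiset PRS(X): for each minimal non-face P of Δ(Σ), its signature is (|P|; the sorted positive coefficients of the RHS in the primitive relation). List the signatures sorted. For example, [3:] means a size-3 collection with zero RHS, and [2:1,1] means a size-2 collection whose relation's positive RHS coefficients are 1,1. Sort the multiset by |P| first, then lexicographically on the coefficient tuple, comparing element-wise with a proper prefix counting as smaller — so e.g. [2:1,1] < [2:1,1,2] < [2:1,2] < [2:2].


9 collections generate NE(X_Σ); each relation:

  P={1,2}:  v_{1} + v_{2} = 0 — sig = [2:]
  P={3,4}:  v_{3} + v_{4} = 0 — sig = [2:]
  P={5,6}:  v_{5} + v_{6} = 0 — sig = [2:]
  P={1,4}:  v_{1} + v_{4} = v_{6} — sig = [2:1]
  P={1,5}:  v_{1} + v_{5} = v_{3} — sig = [2:1]
  P={2,3}:  v_{2} + v_{3} = v_{5} — sig = [2:1]
  P={2,6}:  v_{2} + v_{6} = v_{4} — sig = [2:1]
  P={3,6}:  v_{3} + v_{6} = v_{1} — sig = [2:1]
  P={4,5}:  v_{4} + v_{5} = v_{2} — sig = [2:1]

so the primitive-relation signature multiset is
    [2:]
    [2:]
    [2:]
    [2:1]
    [2:1]
    [2:1]
    [2:1]
    [2:1]
    [2:1]


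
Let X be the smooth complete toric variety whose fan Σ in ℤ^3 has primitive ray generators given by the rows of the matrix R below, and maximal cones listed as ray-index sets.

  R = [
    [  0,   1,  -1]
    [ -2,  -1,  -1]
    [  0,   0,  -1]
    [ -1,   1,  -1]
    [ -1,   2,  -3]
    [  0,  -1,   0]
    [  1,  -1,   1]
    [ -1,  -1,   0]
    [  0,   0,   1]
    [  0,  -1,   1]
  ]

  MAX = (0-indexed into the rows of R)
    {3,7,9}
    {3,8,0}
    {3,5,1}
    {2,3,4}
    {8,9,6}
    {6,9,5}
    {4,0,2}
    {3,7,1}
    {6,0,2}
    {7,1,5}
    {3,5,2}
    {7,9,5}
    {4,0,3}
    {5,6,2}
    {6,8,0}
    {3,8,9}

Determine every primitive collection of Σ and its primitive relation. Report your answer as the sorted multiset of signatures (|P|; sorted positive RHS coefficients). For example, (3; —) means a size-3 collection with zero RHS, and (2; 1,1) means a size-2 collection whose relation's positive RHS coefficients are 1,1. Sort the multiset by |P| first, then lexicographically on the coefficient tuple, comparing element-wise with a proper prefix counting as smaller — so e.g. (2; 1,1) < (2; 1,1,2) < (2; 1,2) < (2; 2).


Σ has 24 primitive collections:

  • {0,9}:  v_{0} + v_{9} = 0  ⟹  sig = (2; —)
  • {2,8}:  v_{2} + v_{8} = 0  ⟹  sig = (2; —)
  • {3,6}:  v_{3} + v_{6} = 0  ⟹  sig = (2; —)
  • {0,5}:  v_{0} + v_{5} = v_{2}  ⟹  sig = (2; 1)
  • {2,9}:  v_{2} + v_{9} = v_{5}  ⟹  sig = (2; 1)
  • {5,8}:  v_{5} + v_{8} = v_{9}  ⟹  sig = (2; 1)
  • {0,7}:  v_{0} + v_{7} = v_{3} + v_{5}  ⟹  sig = (2; 1,1)
  • {1,6}:  v_{1} + v_{6} = v_{5} + v_{7}  ⟹  sig = (2; 1,1)
  • {4,6}:  v_{4} + v_{6} = v_{0} + v_{2}  ⟹  sig = (2; 1,1)
  • {4,8}:  v_{4} + v_{8} = v_{0} + v_{3}  ⟹  sig = (2; 1,1)
  • {4,9}:  v_{4} + v_{9} = v_{2} + v_{3}  ⟹  sig = (2; 1,1)
  • {6,7}:  v_{6} + v_{7} = v_{5} + v_{9}  ⟹  sig = (2; 1,1)
  • {1,8}:  v_{1} + v_{8} = v_{3} + v_{7} + v_{9}  ⟹  sig = (2; 1,1,1)
  • {4,7}:  v_{4} + v_{7} = v_{2} + 2·v_{3} + v_{5}  ⟹  sig = (2; 1,1,2)
  • {2,7}:  v_{2} + v_{7} = v_{3} + 2·v_{5}  ⟹  sig = (2; 1,2)
  • {4,5}:  v_{4} + v_{5} = 2·v_{2} + v_{3}  ⟹  sig = (2; 1,2)
  • {7,8}:  v_{7} + v_{8} = v_{3} + 2·v_{9}  ⟹  sig = (2; 1,2)
  • {1,4}:  v_{1} + v_{4} = v_{2} + 3·v_{3} + 2·v_{5}  ⟹  sig = (2; 1,2,3)
  • {1,9}:  v_{1} + v_{9} = 2·v_{7}  ⟹  sig = (2; 2)
  • {0,1}:  v_{0} + v_{1} = 2·v_{3} + 2·v_{5}  ⟹  sig = (2; 2,2)
  • {1,2}:  v_{1} + v_{2} = 2·v_{3} + 3·v_{5}  ⟹  sig = (2; 2,3)
  • {0,2,3}:  v_{0} + v_{2} + v_{3} = v_{4}  ⟹  sig = (3; 1)
  • {3,5,7}:  v_{3} + v_{5} + v_{7} = v_{1}  ⟹  sig = (3; 1)
  • {3,5,9}:  v_{3} + v_{5} + v_{9} = v_{7}  ⟹  sig = (3; 1)

Hence PRS(X_Σ) =
    |P|=2: 21 collections, coeffs (), (), (), (1), (1), (1), (1,1), (1,1), (1,1), (1,1), (1,1), (1,1), (1,1,1), (1,1,2), (1,2), (1,2), (1,2), (1,2,3), (2), (2,2), (2,3)
    |P|=3: 3 collections, coeffs (1), (1), (1)
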